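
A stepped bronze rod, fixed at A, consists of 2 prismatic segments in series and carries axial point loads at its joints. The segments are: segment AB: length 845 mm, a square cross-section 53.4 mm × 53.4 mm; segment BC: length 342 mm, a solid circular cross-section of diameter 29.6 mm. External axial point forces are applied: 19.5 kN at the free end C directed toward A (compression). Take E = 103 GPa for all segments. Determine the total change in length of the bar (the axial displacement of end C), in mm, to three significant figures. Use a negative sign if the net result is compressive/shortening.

-0.150 mm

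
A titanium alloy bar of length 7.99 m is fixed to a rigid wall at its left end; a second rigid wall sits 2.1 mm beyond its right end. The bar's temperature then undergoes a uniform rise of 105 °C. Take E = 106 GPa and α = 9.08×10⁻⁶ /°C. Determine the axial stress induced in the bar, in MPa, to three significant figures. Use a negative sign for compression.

Free thermal expansion αLΔT = 9.08e-6 · 7990 · 105 = 7.618 mm.
The walls engage after the gap closes; constrained expansion = 7.618 − 2.1 = 5.518 mm.
The walls impose strain ε = −(5.518)/7990 = -6.9057e-04; σ = Eε = 106000 · -6.9057e-04 = -73.2 MPa.

-73.2 MPa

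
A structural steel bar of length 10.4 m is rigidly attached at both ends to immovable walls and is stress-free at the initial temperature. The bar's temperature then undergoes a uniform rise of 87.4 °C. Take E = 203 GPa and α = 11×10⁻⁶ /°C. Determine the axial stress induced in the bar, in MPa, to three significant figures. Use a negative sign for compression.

-195 MPa

Free thermal expansion αLΔT = 11e-6 · 10400 · 87.4 = 9.999 mm.
The walls impose strain ε = −(9.999)/10400 = -9.6140e-04; σ = Eε = 203000 · -9.6140e-04 = -195.2 MPa.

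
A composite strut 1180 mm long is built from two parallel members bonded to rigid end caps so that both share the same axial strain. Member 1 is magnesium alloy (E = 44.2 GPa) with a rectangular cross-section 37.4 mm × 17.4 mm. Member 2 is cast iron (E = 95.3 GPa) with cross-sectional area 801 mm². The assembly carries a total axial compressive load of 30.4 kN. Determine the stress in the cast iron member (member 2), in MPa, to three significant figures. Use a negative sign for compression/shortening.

-27.6 MPa

A_1 = 650.8 mm².
Equal strain + equilibrium ⇒ each member carries load in proportion to AE: A₁E₁ = 28760000 N, A₂E₂ = 76340000 N, ΣAE = 105100000 N.
σ₂ = P·E₂/ΣAE = -30400·95300/105100000 = -27.57 MPa.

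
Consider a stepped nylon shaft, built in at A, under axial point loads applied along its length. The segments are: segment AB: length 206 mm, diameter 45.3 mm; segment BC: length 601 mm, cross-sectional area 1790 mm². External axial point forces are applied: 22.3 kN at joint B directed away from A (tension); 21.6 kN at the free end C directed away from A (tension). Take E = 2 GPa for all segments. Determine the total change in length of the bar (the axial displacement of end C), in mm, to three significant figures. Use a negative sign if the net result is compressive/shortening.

6.43 mm

Internal axial forces (sectioning from the free end, tension +): N_BC = 21.6 kN, N_AB = 43.9 kN.
A_AB = 1612 mm².
δ_AB = 43900·206/(1612·2000) = 2.806 mm
δ_BC = 21600·601/(1790·2000) = 3.626 mm
δ = Σδ_i = 6.432 mm.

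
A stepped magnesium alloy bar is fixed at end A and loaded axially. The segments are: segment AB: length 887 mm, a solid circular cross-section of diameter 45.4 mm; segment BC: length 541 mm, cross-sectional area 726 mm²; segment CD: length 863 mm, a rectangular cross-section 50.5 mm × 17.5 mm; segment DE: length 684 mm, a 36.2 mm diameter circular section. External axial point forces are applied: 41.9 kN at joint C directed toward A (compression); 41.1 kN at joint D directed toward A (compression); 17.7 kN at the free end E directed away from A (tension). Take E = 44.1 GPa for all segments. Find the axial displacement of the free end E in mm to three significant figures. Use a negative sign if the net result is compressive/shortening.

Internal axial forces (sectioning from the free end, tension +): N_DE = 17.7 kN, N_CD = -23.4 kN, N_BC = -65.3 kN, N_AB = -65.3 kN.
A_AB = 1619 mm².
A_CD = 883.8 mm².
A_DE = 1029 mm².
δ_AB = -65300·887/(1619·44100) = -0.8113 mm
δ_BC = -65300·541/(726·44100) = -1.103 mm
δ_CD = -23400·863/(883.8·44100) = -0.5182 mm
δ_DE = 17700·684/(1029·44100) = 0.2667 mm
δ = Σδ_i = -2.166 mm.

-2.17 mm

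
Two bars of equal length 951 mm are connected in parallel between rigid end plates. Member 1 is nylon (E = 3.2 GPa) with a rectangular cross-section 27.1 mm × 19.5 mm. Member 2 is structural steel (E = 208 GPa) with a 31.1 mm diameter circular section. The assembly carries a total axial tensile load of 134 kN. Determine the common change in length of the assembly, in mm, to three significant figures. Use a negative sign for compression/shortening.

A_1 = 528.5 mm².
A_2 = 759.6 mm².
Equal strain + equilibrium ⇒ each member carries load in proportion to AE: A₁E₁ = 1691000 N, A₂E₂ = 158000000 N, ΣAE = 159700000 N.
δ = PL/ΣAE = 134000·951/159700000 = 0.798 mm.

0.798 mm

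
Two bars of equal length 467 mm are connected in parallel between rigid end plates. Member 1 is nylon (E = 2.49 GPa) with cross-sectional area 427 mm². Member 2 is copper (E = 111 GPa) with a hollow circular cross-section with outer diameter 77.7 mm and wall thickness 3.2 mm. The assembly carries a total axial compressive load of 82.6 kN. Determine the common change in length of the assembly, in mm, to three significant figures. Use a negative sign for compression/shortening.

-0.458 mm

A_2 = 749 mm².
Equal strain + equilibrium ⇒ each member carries load in proportion to AE: A₁E₁ = 1063000 N, A₂E₂ = 83130000 N, ΣAE = 84200000 N.
δ = PL/ΣAE = -82600·467/84200000 = -0.4581 mm.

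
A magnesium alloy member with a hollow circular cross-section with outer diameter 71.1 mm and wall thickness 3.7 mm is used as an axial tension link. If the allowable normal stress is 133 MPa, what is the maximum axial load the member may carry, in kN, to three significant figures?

A = 783.5 mm².
P_max = σ_allow · A = 133 · 783.5 = 104200 N = 104.2 kN.

104 kN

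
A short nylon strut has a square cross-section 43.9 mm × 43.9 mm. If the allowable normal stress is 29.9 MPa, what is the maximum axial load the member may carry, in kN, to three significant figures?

57.6 kN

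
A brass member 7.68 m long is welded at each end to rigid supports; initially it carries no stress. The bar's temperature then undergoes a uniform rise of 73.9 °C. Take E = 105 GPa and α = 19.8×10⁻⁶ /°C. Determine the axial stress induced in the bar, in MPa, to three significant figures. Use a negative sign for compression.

-154 MPa

Free thermal expansion αLΔT = 19.8e-6 · 7680 · 73.9 = 11.24 mm.
The walls impose strain ε = −(11.24)/7680 = -1.4632e-03; σ = Eε = 105000 · -1.4632e-03 = -153.6 MPa.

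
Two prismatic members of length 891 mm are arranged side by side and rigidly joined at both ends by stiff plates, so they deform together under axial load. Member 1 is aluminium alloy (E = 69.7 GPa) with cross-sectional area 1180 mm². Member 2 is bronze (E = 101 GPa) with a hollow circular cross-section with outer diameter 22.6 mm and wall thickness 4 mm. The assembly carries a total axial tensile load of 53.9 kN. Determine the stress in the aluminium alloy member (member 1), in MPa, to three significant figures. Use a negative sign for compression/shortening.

35.5 MPa

A_2 = 233.7 mm².
Equal strain + equilibrium ⇒ each member carries load in proportion to AE: A₁E₁ = 82250000 N, A₂E₂ = 23610000 N, ΣAE = 105900000 N.
σ₁ = P·E₁/ΣAE = 53900·69700/105900000 = 35.49 MPa.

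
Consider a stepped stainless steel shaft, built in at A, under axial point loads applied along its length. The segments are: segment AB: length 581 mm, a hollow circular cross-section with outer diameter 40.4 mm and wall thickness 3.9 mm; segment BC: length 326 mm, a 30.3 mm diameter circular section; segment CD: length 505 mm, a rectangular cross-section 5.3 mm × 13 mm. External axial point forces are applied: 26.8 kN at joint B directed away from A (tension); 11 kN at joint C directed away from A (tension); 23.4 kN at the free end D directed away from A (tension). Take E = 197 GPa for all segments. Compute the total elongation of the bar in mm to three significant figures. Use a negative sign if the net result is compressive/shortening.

1.35 mm

Internal axial forces (sectioning from the free end, tension +): N_CD = 23.4 kN, N_BC = 34.4 kN, N_AB = 61.2 kN.
A_AB = 447.2 mm².
A_BC = 721.1 mm².
A_CD = 68.9 mm².
δ_AB = 61200·581/(447.2·197000) = 0.4036 mm
δ_BC = 34400·326/(721.1·197000) = 0.07895 mm
δ_CD = 23400·505/(68.9·197000) = 0.8706 mm
δ = Σδ_i = 1.353 mm.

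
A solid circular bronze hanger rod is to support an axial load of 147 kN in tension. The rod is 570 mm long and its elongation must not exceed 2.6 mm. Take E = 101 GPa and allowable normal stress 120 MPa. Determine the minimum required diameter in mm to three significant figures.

Required area A ≥ P/σ_allow = 147000/120 = 1225 mm².
For a solid circular section, d ≥ √(4A/π) = 39.49 mm.
Elongation limit: A ≥ PL/(Eδ_allow) = 147000·570/(101000·2.6) = 319.1 mm² ⇒ d ≥ 20.16 mm.
The stress limit governs.

39.5 mm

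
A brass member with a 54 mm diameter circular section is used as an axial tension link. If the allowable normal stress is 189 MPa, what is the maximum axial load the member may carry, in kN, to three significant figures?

A = 2290 mm².
P_max = σ_allow · A = 189 · 2290 = 432900 N = 432.9 kN.

433 kN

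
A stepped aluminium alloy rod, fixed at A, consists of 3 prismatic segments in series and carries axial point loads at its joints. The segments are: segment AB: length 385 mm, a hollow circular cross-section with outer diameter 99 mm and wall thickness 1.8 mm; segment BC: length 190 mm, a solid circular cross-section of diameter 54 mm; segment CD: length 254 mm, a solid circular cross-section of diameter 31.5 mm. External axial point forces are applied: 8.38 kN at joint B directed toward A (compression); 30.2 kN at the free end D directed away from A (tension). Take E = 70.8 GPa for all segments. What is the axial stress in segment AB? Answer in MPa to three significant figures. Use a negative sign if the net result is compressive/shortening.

Internal axial forces (sectioning from the free end, tension +): N_CD = 30.2 kN, N_BC = 30.2 kN, N_AB = 21.82 kN.
A_AB = 549.7 mm².
σ_AB = N_AB/A_AB = 21820/549.7 = 39.7 MPa.

39.7 MPa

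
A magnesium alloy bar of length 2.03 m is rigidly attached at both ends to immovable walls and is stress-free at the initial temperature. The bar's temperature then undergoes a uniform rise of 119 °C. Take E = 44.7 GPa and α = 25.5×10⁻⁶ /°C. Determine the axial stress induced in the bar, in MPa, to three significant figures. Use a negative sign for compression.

-136 MPa

Free thermal expansion αLΔT = 25.5e-6 · 2030 · 119 = 6.16 mm.
The walls impose strain ε = −(6.16)/2030 = -3.0345e-03; σ = Eε = 44700 · -3.0345e-03 = -135.6 MPa.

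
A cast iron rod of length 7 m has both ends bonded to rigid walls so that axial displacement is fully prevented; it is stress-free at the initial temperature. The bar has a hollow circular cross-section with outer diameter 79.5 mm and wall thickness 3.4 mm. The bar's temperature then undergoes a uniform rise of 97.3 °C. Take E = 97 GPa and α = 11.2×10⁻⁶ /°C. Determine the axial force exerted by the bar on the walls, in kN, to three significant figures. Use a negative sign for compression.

Free thermal expansion αLΔT = 11.2e-6 · 7000 · 97.3 = 7.628 mm.
The walls impose strain ε = −(7.628)/7000 = -1.0898e-03; σ = Eε = 97000 · -1.0898e-03 = -105.7 MPa.
Wall reaction R = σ·A = -105.7·812.9 = -85920 N = -85.92 kN.

-85.9 kN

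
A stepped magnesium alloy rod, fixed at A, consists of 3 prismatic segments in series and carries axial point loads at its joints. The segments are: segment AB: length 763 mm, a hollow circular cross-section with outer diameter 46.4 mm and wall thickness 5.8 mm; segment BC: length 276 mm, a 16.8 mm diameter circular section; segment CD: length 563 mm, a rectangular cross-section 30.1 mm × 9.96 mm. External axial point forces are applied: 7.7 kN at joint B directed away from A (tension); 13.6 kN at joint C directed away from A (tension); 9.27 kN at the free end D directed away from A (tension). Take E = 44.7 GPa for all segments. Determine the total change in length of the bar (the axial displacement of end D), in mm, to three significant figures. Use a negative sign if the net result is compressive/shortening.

1.73 mm

Internal axial forces (sectioning from the free end, tension +): N_CD = 9.27 kN, N_BC = 22.87 kN, N_AB = 30.57 kN.
A_AB = 739.8 mm².
A_BC = 221.7 mm².
A_CD = 299.8 mm².
δ_AB = 30570·763/(739.8·44700) = 0.7054 mm
δ_BC = 22870·276/(221.7·44700) = 0.637 mm
δ_CD = 9270·563/(299.8·44700) = 0.3895 mm
δ = Σδ_i = 1.732 mm.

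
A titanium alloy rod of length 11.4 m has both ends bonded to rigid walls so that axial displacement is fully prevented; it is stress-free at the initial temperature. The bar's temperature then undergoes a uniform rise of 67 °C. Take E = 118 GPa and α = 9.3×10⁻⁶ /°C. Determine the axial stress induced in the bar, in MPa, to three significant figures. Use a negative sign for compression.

Free thermal expansion αLΔT = 9.3e-6 · 11400 · 67 = 7.103 mm.
The walls impose strain ε = −(7.103)/11400 = -6.2310e-04; σ = Eε = 118000 · -6.2310e-04 = -73.53 MPa.

-73.5 MPa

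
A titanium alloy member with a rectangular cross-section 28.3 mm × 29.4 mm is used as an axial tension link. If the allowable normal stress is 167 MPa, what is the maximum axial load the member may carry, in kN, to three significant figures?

139 kN

A = 832 mm².
P_max = σ_allow · A = 167 · 832 = 138900 N = 138.9 kN.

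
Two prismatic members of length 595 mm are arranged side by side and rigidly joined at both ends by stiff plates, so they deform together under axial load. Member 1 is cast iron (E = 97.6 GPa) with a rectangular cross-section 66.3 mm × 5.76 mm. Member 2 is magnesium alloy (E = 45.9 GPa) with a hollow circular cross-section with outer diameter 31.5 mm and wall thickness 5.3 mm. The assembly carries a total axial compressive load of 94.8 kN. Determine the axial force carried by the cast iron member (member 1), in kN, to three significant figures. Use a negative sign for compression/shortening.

-61.7 kN

A_1 = 381.9 mm².
A_2 = 436.2 mm².
Equal strain + equilibrium ⇒ each member carries load in proportion to AE: A₁E₁ = 37270000 N, A₂E₂ = 20020000 N, ΣAE = 57300000 N.
F₁ = P·A₁E₁/ΣAE = -94800·37270000/57300000 = -61670 N.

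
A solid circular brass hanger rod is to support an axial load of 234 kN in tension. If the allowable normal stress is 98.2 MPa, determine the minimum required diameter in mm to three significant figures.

55.1 mm

Required area A ≥ P/σ_allow = 234000/98.2 = 2383 mm².
For a solid circular section, d ≥ √(4A/π) = 55.08 mm.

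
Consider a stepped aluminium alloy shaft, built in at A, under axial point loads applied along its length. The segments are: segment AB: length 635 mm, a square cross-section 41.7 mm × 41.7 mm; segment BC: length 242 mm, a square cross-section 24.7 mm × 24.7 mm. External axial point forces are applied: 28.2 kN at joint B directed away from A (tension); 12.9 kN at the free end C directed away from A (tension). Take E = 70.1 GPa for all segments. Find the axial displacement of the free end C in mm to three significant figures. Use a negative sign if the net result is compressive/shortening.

0.287 mm

Internal axial forces (sectioning from the free end, tension +): N_BC = 12.9 kN, N_AB = 41.1 kN.
A_AB = 1739 mm².
A_BC = 610.1 mm².
δ_AB = 41100·635/(1739·70100) = 0.2141 mm
δ_BC = 12900·242/(610.1·70100) = 0.073 mm
δ = Σδ_i = 0.2871 mm.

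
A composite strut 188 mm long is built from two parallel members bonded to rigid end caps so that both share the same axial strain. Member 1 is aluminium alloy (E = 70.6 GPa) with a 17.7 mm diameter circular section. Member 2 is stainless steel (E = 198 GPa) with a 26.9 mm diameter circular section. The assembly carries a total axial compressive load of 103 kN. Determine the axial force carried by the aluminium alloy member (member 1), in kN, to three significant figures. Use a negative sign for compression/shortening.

-13.8 kN

A_1 = 246.1 mm².
A_2 = 568.3 mm².
Equal strain + equilibrium ⇒ each member carries load in proportion to AE: A₁E₁ = 17370000 N, A₂E₂ = 112500000 N, ΣAE = 129900000 N.
F₁ = P·A₁E₁/ΣAE = -103000·17370000/129900000 = -13770 N.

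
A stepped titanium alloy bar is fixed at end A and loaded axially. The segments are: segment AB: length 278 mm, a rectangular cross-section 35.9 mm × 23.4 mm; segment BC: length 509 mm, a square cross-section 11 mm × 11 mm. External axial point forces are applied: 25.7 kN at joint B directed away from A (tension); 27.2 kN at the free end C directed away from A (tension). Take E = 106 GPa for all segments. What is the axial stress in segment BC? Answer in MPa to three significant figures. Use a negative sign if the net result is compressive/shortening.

225 MPa

Internal axial forces (sectioning from the free end, tension +): N_BC = 27.2 kN, N_AB = 52.9 kN.
A_BC = 121 mm².
σ_BC = N_BC/A_BC = 27200/121 = 224.8 MPa.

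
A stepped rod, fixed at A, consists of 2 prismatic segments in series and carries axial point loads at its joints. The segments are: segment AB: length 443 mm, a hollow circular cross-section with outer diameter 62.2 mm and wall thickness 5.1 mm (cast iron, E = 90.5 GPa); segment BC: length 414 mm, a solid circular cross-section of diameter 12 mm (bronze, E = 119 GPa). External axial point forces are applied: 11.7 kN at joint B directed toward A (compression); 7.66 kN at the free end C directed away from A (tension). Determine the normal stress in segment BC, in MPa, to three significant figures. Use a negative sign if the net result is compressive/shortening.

67.7 MPa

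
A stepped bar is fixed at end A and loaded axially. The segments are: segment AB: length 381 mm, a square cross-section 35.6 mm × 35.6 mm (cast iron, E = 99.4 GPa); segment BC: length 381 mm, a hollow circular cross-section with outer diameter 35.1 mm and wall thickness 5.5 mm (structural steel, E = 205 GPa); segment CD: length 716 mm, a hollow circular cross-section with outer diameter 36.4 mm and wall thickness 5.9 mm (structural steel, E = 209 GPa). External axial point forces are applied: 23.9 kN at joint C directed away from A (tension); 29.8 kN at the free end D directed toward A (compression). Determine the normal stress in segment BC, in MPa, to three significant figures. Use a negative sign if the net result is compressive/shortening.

-11.5 MPa

Internal axial forces (sectioning from the free end, tension +): N_CD = -29.8 kN, N_BC = -5.9 kN, N_AB = -5.9 kN.
A_BC = 511.5 mm².
σ_BC = N_BC/A_BC = -5900/511.5 = -11.54 MPa.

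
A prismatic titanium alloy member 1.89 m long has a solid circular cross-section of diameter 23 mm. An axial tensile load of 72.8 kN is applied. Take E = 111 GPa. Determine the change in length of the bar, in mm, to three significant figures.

A = 415.5 mm².
δ_mech = NL/(AE) = 72800·1890/(415.5·111000) = 2.983 mm.

2.98 mm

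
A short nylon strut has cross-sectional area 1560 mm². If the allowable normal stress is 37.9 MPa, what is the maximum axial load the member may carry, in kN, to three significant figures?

59.1 kN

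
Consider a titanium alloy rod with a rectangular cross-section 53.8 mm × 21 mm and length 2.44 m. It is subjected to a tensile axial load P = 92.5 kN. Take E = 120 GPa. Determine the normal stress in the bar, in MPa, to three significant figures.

81.9 MPa

A = 1130 mm².
σ = N/A = 92500/1130 = 81.87 MPa.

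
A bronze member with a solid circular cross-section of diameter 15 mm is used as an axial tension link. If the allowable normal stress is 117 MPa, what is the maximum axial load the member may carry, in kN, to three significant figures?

20.7 kN

A = 176.7 mm².
P_max = σ_allow · A = 117 · 176.7 = 20680 N = 20.68 kN.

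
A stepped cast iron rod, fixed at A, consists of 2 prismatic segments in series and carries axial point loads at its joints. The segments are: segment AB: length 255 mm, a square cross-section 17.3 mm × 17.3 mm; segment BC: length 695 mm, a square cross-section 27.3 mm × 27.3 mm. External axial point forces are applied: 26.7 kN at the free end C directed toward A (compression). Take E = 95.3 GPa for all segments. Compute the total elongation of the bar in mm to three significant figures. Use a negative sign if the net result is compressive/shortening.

-0.500 mm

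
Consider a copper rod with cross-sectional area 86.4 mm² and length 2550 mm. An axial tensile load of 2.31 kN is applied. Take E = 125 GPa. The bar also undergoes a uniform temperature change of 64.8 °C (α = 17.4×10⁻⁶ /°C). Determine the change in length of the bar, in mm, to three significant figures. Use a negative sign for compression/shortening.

3.42 mm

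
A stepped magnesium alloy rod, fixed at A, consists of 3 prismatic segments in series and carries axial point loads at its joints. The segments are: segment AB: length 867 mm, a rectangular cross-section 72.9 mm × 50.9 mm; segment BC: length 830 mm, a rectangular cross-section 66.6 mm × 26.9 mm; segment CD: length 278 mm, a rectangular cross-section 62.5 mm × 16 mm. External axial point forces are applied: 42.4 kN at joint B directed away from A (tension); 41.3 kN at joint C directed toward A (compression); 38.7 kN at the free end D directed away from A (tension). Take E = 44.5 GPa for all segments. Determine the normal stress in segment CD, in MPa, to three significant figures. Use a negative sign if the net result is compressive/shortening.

Internal axial forces (sectioning from the free end, tension +): N_CD = 38.7 kN, N_BC = -2.6 kN, N_AB = 39.8 kN.
A_CD = 1000 mm².
σ_CD = N_CD/A_CD = 38700/1000 = 38.7 MPa.

38.7 MPa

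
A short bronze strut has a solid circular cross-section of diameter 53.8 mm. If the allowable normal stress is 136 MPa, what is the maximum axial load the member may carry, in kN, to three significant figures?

A = 2273 mm².
P_max = σ_allow · A = 136 · 2273 = 309200 N = 309.2 kN.

309 kN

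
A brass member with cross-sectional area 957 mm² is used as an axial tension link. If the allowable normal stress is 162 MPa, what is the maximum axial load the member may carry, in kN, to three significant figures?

155 kN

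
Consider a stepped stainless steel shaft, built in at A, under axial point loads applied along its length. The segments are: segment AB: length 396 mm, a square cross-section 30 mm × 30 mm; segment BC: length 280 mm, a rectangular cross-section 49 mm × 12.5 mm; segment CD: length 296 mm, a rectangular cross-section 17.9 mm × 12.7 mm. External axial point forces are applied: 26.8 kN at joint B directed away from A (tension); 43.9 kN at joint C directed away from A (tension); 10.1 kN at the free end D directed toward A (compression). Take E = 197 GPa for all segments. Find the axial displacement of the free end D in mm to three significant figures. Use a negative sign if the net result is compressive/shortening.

0.147 mm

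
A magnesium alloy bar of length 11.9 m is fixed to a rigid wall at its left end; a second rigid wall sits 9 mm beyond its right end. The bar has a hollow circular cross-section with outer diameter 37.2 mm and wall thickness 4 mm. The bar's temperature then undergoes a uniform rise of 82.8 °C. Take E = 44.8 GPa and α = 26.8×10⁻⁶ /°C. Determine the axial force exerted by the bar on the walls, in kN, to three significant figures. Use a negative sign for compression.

-27.3 kN

Free thermal expansion αLΔT = 26.8e-6 · 11900 · 82.8 = 26.41 mm.
The walls engage after the gap closes; constrained expansion = 26.41 − 9 = 17.41 mm.
The walls impose strain ε = −(17.41)/11900 = -1.4627e-03; σ = Eε = 44800 · -1.4627e-03 = -65.53 MPa.
Wall reaction R = σ·A = -65.53·417.2 = -27340 N = -27.34 kN.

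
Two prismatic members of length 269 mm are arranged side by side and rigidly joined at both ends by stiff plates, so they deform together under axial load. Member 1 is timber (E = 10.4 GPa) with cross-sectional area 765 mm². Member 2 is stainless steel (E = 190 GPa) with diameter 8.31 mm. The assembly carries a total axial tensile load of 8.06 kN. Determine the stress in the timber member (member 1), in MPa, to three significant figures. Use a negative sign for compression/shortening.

4.59 MPa

A_2 = 54.24 mm².
Equal strain + equilibrium ⇒ each member carries load in proportion to AE: A₁E₁ = 7956000 N, A₂E₂ = 10300000 N, ΣAE = 18260000 N.
σ₁ = P·E₁/ΣAE = 8060·10400/18260000 = 4.59 MPa.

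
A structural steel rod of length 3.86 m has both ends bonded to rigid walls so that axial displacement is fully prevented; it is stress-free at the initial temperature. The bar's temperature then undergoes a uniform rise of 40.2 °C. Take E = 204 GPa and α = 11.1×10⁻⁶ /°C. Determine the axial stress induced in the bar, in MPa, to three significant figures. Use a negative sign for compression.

Free thermal expansion αLΔT = 11.1e-6 · 3860 · 40.2 = 1.722 mm.
The walls impose strain ε = −(1.722)/3860 = -4.4622e-04; σ = Eε = 204000 · -4.4622e-04 = -91.03 MPa.

-91.0 MPa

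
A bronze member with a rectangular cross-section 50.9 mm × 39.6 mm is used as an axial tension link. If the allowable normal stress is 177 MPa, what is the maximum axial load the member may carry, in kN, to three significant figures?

A = 2016 mm².
P_max = σ_allow · A = 177 · 2016 = 356800 N = 356.8 kN.

357 kN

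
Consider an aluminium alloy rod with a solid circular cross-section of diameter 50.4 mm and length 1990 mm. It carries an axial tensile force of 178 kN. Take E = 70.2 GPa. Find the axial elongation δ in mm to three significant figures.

2.53 mm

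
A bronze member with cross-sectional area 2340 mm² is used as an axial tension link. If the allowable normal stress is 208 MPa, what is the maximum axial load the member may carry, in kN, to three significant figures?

487 kN

P_max = σ_allow · A = 208 · 2340 = 486700 N = 486.7 kN.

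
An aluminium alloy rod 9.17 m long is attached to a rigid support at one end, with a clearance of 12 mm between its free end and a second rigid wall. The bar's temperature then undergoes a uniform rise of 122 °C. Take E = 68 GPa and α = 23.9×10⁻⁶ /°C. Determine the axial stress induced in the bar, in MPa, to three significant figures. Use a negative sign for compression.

-109 MPa

Free thermal expansion αLΔT = 23.9e-6 · 9170 · 122 = 26.74 mm.
The walls engage after the gap closes; constrained expansion = 26.74 − 12 = 14.74 mm.
The walls impose strain ε = −(14.74)/9170 = -1.6072e-03; σ = Eε = 68000 · -1.6072e-03 = -109.3 MPa.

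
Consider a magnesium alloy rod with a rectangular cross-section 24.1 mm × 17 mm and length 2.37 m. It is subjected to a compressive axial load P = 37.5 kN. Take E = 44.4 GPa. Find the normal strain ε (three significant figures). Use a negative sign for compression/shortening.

-0.00206

A = 409.7 mm².
σ = N/A = -91.53 MPa; ε = σ/E = -91.53/44400 = -2.061e-03.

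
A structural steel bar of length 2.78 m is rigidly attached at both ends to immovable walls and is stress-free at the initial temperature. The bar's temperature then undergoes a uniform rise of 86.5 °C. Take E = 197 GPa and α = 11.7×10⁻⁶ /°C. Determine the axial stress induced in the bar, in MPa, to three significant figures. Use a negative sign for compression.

Free thermal expansion αLΔT = 11.7e-6 · 2780 · 86.5 = 2.813 mm.
The walls impose strain ε = −(2.813)/2780 = -1.0120e-03; σ = Eε = 197000 · -1.0120e-03 = -199.4 MPa.

-199 MPa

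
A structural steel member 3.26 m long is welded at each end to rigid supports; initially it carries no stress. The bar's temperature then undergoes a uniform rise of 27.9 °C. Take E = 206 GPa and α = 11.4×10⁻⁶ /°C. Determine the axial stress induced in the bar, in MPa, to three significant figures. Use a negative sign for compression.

Free thermal expansion αLΔT = 11.4e-6 · 3260 · 27.9 = 1.037 mm.
The walls impose strain ε = −(1.037)/3260 = -3.1806e-04; σ = Eε = 206000 · -3.1806e-04 = -65.52 MPa.

-65.5 MPa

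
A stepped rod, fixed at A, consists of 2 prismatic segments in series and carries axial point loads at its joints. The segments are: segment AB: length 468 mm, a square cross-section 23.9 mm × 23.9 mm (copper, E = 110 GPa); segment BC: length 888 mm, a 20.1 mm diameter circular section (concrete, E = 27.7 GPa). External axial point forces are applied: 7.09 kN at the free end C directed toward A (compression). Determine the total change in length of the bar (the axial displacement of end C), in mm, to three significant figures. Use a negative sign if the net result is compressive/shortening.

Internal axial forces (sectioning from the free end, tension +): N_BC = -7.09 kN, N_AB = -7.09 kN.
A_AB = 571.2 mm².
A_BC = 317.3 mm².
δ_AB = -7090·468/(571.2·110000) = -0.05281 mm
δ_BC = -7090·888/(317.3·27700) = -0.7163 mm
δ = Σδ_i = -0.7691 mm.

-0.769 mm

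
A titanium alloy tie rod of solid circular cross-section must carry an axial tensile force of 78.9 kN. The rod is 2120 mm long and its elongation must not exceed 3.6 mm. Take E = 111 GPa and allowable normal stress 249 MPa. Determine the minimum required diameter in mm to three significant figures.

23.1 mm

Required area A ≥ P/σ_allow = 78900/249 = 316.9 mm².
For a solid circular section, d ≥ √(4A/π) = 20.09 mm.
Elongation limit: A ≥ PL/(Eδ_allow) = 78900·2120/(111000·3.6) = 418.6 mm² ⇒ d ≥ 23.09 mm.
The elongation limit governs.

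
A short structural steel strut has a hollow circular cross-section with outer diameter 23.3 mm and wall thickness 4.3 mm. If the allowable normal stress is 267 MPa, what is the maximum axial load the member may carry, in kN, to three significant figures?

68.5 kN

A = 256.7 mm².
P_max = σ_allow · A = 267 · 256.7 = 68530 N = 68.53 kN.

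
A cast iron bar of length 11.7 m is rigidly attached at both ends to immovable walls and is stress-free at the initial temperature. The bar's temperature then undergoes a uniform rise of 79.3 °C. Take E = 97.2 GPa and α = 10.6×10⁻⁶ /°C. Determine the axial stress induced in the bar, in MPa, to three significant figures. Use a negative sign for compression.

Free thermal expansion αLΔT = 10.6e-6 · 11700 · 79.3 = 9.835 mm.
The walls impose strain ε = −(9.835)/11700 = -8.4058e-04; σ = Eε = 97200 · -8.4058e-04 = -81.7 MPa.

-81.7 MPa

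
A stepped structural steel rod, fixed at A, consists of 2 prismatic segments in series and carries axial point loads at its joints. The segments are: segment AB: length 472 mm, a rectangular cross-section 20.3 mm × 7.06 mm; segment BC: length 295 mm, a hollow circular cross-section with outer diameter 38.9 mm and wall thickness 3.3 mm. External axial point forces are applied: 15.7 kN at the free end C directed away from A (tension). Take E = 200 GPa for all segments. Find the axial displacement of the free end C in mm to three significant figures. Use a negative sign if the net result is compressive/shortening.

Internal axial forces (sectioning from the free end, tension +): N_BC = 15.7 kN, N_AB = 15.7 kN.
A_AB = 143.3 mm².
A_BC = 369.1 mm².
δ_AB = 15700·472/(143.3·200000) = 0.2585 mm
δ_BC = 15700·295/(369.1·200000) = 0.06274 mm
δ = Σδ_i = 0.3213 mm.

0.321 mm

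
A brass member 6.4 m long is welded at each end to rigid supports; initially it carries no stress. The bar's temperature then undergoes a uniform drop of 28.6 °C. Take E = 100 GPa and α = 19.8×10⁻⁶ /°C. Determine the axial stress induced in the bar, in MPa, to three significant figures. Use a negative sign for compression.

56.6 MPa

Free thermal expansion αLΔT = 19.8e-6 · 6400 · -28.6 = -3.624 mm.
The walls impose strain ε = −(-3.624)/6400 = 5.6628e-04; σ = Eε = 100000 · 5.6628e-04 = 56.63 MPa.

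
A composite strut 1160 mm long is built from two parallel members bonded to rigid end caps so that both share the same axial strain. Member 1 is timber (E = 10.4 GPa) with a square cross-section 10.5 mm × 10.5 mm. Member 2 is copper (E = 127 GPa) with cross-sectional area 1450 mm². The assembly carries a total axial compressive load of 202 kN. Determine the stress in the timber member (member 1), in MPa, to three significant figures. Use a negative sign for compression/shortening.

A_1 = 110.2 mm².
Equal strain + equilibrium ⇒ each member carries load in proportion to AE: A₁E₁ = 1147000 N, A₂E₂ = 184200000 N, ΣAE = 185300000 N.
σ₁ = P·E₁/ΣAE = -202000·10400/185300000 = -11.34 MPa.

-11.3 MPa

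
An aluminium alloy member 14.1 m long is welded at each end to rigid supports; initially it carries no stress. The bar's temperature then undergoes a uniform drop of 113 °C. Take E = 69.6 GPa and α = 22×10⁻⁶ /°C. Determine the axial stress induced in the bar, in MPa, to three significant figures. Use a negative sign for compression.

173 MPa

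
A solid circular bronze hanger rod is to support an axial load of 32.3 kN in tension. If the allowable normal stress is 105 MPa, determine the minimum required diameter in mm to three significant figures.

Required area A ≥ P/σ_allow = 32300/105 = 307.6 mm².
For a solid circular section, d ≥ √(4A/π) = 19.79 mm.

19.8 mm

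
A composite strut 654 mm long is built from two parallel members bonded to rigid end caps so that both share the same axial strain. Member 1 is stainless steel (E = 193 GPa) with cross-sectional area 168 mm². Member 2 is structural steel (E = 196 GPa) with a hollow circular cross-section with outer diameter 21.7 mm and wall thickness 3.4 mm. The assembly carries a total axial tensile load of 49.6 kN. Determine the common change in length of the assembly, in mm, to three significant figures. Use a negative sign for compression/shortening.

A_2 = 195.5 mm².
Equal strain + equilibrium ⇒ each member carries load in proportion to AE: A₁E₁ = 32420000 N, A₂E₂ = 38310000 N, ΣAE = 70740000 N.
δ = PL/ΣAE = 49600·654/70740000 = 0.4586 mm.

0.459 mm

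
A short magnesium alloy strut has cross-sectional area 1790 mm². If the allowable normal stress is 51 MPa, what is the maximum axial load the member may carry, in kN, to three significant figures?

P_max = σ_allow · A = 51 · 1790 = 91290 N = 91.29 kN.

91.3 kN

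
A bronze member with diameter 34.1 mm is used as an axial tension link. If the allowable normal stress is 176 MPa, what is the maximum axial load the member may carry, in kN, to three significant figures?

161 kN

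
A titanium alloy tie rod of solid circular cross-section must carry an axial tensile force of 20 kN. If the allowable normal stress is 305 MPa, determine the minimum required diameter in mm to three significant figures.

Required area A ≥ P/σ_allow = 20000/305 = 65.57 mm².
For a solid circular section, d ≥ √(4A/π) = 9.137 mm.

9.14 mm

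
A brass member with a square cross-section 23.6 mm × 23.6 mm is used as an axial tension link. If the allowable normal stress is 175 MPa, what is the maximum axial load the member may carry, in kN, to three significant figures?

A = 557 mm².
P_max = σ_allow · A = 175 · 557 = 97470 N = 97.47 kN.

97.5 kN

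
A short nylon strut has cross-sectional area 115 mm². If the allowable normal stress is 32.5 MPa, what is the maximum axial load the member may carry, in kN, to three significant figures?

P_max = σ_allow · A = 32.5 · 115 = 3738 N = 3.737 kN.

3.74 kN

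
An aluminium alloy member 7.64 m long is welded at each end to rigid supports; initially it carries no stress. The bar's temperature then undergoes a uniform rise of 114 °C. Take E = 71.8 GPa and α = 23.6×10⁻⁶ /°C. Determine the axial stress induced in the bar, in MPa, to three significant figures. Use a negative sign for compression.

-193 MPa

Free thermal expansion αLΔT = 23.6e-6 · 7640 · 114 = 20.55 mm.
The walls impose strain ε = −(20.55)/7640 = -2.6904e-03; σ = Eε = 71800 · -2.6904e-03 = -193.2 MPa.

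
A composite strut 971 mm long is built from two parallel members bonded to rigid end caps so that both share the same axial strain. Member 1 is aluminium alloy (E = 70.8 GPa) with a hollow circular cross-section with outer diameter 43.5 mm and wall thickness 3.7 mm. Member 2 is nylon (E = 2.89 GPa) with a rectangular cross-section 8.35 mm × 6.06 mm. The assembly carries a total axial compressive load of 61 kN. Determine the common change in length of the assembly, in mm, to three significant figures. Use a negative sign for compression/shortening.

-1.80 mm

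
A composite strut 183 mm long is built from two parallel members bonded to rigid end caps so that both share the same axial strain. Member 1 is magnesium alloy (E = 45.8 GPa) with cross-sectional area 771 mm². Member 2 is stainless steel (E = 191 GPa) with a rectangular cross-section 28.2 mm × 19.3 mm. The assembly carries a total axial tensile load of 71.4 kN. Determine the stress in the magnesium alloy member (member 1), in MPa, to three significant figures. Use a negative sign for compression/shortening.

A_2 = 544.3 mm².
Equal strain + equilibrium ⇒ each member carries load in proportion to AE: A₁E₁ = 35310000 N, A₂E₂ = 104000000 N, ΣAE = 139300000 N.
σ₁ = P·E₁/ΣAE = 71400·45800/139300000 = 23.48 MPa.

23.5 MPa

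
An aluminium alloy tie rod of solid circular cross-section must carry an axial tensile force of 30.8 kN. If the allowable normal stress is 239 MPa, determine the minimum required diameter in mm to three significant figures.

Required area A ≥ P/σ_allow = 30800/239 = 128.9 mm².
For a solid circular section, d ≥ √(4A/π) = 12.81 mm.

12.8 mm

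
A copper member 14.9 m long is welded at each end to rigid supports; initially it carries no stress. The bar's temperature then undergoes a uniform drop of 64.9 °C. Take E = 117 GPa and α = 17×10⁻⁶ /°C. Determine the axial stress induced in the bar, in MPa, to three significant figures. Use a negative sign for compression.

129 MPa

Free thermal expansion αLΔT = 17e-6 · 14900 · -64.9 = -16.44 mm.
The walls impose strain ε = −(-16.44)/14900 = 1.1033e-03; σ = Eε = 117000 · 1.1033e-03 = 129.1 MPa.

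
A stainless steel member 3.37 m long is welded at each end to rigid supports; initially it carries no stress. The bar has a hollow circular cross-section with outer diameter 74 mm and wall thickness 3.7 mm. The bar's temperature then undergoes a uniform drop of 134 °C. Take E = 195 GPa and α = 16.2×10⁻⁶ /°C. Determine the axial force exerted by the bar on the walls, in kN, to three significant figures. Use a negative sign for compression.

Free thermal expansion αLΔT = 16.2e-6 · 3370 · -134 = -7.316 mm.
The walls impose strain ε = −(-7.316)/3370 = 2.1708e-03; σ = Eε = 195000 · 2.1708e-03 = 423.3 MPa.
Wall reaction R = σ·A = 423.3·817.2 = 345900 N = 345.9 kN.

346 kN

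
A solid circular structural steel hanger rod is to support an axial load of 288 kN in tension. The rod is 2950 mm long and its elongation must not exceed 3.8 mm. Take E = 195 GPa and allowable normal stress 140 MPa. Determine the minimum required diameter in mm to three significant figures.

51.2 mm

Required area A ≥ P/σ_allow = 288000/140 = 2057 mm².
For a solid circular section, d ≥ √(4A/π) = 51.18 mm.
Elongation limit: A ≥ PL/(Eδ_allow) = 288000·2950/(195000·3.8) = 1147 mm² ⇒ d ≥ 38.21 mm.
The stress limit governs.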